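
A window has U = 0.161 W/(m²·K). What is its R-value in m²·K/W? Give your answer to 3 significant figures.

R = 1/U = 1/0.161 = 6.211

6.21 m²·K/W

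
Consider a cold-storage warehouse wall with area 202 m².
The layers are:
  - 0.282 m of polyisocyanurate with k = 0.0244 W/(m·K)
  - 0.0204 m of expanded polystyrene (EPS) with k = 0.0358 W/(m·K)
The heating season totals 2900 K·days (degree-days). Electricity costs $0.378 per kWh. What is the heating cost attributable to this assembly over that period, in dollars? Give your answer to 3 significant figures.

0.282/0.0244 = 11.56
0.0204/0.0358 = 0.5698
R_total = 11.56 + 0.5698 = 12.13 m²·K/W
E = A × HDD × 24 / R / 1000 = 202 × 2900 × 24 / 12.13 / 1000 = 1159 kWh
Cost = 1159 × 0.378 = $438.2

438 dollars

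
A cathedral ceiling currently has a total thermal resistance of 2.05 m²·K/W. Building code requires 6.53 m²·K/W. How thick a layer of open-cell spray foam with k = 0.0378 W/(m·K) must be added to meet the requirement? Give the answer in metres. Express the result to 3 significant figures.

ΔR = 6.53 − 2.05 = 4.48 m²·K/W
L = ΔR × k = 4.48 × 0.0378 = 0.1693 m

0.169 m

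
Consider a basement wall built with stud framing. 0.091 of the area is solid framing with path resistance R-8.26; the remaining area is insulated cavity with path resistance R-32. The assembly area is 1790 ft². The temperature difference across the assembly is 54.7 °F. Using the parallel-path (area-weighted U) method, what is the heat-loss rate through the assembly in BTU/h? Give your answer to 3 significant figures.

U_eff = 0.909/32 + 0.091/8.26 = 0.02841 + 0.01102 = 0.03942
R_eff = 1/U_eff = 25.37 ft²·°F·h/BTU
Q = 1790 × 54.7 / 25.37 = 3860 BTU/h

3860 BTU/h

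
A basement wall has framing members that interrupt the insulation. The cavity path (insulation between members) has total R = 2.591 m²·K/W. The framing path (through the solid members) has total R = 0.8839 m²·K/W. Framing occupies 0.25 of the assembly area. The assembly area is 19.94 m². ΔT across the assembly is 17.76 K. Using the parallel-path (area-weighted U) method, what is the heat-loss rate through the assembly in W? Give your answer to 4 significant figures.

U_eff = 0.75/2.591 + 0.25/0.8839 = 0.28946 + 0.28284 = 0.5723
R_eff = 1/U_eff = 1.7473 m²·K/W
Q = 19.94 × 17.76 / 1.7473 = 202.67 W

202.7 W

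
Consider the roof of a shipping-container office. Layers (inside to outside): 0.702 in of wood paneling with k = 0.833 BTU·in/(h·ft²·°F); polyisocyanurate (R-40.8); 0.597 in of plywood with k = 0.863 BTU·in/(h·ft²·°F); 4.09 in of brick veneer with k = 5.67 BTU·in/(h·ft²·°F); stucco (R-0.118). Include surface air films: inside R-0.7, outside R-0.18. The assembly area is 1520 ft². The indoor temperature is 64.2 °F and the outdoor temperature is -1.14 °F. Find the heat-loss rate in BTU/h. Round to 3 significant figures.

2250 BTU/h

0.702/0.833 = 0.8427
0.597/0.863 = 0.6918
4.09/5.67 = 0.7213
R_total = 0.7 + 0.8427 + 40.8 + 0.6918 + 0.7213 + 0.118 + 0.18 = 44.05 ft²·°F·h/BTU
Q = A·ΔT/R = 1520 × (64.2 − (-1.14)) / 44.05 = 2254 BTU/h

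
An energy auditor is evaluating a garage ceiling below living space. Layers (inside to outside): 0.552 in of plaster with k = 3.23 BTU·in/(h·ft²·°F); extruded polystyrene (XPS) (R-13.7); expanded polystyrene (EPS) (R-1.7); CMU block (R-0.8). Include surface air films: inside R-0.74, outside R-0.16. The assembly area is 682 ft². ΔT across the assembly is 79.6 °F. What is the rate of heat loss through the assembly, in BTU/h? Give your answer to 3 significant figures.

3140 BTU/h

0.552/3.23 = 0.1709
R_total = 0.74 + 0.1709 + 13.7 + 1.7 + 0.8 + 0.16 = 17.27 ft²·°F·h/BTU
Q = A·ΔT/R = 682 × 79.6 / 17.27 = 3143 BTU/h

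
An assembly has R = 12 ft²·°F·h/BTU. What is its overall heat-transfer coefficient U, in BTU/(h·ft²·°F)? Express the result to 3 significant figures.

U = 1/R = 1/12 = 0.08333

0.0833 BTU/(h·ft²·°F)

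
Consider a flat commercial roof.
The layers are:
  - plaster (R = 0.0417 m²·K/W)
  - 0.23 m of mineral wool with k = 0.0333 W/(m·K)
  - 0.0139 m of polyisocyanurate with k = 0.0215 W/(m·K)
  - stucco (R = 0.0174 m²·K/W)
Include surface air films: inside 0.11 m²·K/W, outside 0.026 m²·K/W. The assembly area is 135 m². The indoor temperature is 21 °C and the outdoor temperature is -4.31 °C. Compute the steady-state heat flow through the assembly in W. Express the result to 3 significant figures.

0.23/0.0333 = 6.907
0.0139/0.0215 = 0.6465
R_total = 0.11 + 0.0417 + 6.907 + 0.6465 + 0.0174 + 0.026 = 7.749 m²·K/W
Q = A·ΔT/R = 135 × (21 − (-4.31)) / 7.749 = 441 W

441 W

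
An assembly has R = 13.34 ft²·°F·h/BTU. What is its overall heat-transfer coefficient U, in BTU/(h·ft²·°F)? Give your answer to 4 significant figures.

U = 1/R = 1/13.34 = 0.074963

0.07496 BTU/(h·ft²·°F)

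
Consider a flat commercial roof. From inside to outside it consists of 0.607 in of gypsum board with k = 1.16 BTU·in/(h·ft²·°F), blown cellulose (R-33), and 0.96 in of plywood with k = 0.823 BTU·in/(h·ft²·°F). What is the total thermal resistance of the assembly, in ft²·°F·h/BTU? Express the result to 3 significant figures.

34.7 ft²·°F·h/BTU

0.607/1.16 = 0.5233
0.96/0.823 = 1.166
R_total = 0.5233 + 33 + 1.166 = 34.69 ft²·°F·h/BTU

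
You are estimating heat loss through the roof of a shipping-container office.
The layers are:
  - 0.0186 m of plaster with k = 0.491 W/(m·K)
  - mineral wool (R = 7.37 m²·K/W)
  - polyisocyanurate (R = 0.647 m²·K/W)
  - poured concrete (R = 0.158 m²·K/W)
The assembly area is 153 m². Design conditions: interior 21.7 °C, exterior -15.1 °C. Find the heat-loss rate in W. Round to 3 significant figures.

0.0186/0.491 = 0.03788
R_total = 0.03788 + 7.37 + 0.647 + 0.158 = 8.213 m²·K/W
Q = A·ΔT/R = 153 × (21.7 − (-15.1)) / 8.213 = 685.6 W

686 W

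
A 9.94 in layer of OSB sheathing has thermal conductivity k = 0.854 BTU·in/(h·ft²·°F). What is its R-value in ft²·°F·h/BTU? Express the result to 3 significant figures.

R = L/k = 9.94/0.854 = 11.64 ft²·°F·h/BTU

11.6 ft²·°F·h/BTU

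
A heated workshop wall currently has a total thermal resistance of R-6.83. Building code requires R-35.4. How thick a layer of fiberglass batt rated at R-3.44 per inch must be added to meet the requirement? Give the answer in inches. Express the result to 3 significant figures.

ΔR = 35.4 − 6.83 = 28.57 ft²·°F·h/BTU
L = ΔR / (R/in) = 28.57/3.44 = 8.305 in

8.31 in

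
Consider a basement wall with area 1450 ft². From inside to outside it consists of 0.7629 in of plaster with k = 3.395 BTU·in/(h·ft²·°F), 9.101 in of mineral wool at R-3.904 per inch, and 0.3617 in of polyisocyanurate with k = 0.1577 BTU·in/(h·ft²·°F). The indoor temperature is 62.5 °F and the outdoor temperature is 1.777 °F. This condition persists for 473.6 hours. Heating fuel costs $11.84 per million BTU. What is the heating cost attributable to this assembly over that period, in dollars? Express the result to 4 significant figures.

0.7629/3.395 = 0.22471
9.101 × 3.904 = 35.53
0.3617/0.1577 = 2.2936
R_total = 0.22471 + 35.53 + 2.2936 = 38.049 ft²·°F·h/BTU
Q = 1450 × (62.5 − 1.777) / 38.049 = 2314.1 BTU/h
E = 2314.1 × 473.6 = 1096000 BTU
Cost = 1096000/10⁶ × 11.84 = $12.976

12.98 dollars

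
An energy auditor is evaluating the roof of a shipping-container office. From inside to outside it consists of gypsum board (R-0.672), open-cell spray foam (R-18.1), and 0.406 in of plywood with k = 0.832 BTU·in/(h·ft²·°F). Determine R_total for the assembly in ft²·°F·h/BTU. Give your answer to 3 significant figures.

19.3 ft²·°F·h/BTU

0.406/0.832 = 0.488
R_total = 0.672 + 18.1 + 0.488 = 19.26 ft²·°F·h/BTU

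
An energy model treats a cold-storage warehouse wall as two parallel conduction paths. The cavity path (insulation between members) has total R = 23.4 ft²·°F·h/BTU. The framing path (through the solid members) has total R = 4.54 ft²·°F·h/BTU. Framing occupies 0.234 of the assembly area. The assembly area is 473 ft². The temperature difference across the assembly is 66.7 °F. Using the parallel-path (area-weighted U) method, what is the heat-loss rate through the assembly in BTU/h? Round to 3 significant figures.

2660 BTU/h

U_eff = 0.766/23.4 + 0.234/4.54 = 0.03274 + 0.05154 = 0.08428
R_eff = 1/U_eff = 11.87 ft²·°F·h/BTU
Q = 473 × 66.7 / 11.87 = 2659 BTU/h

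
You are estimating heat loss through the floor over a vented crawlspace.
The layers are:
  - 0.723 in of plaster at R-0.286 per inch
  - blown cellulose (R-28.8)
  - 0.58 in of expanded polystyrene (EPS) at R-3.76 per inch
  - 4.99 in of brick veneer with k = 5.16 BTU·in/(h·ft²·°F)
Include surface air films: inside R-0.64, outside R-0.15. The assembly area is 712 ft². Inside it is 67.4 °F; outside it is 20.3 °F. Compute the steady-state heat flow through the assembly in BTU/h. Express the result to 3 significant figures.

0.723 × 0.286 = 0.2068
0.58 × 3.76 = 2.181
4.99/5.16 = 0.9671
R_total = 0.64 + 0.2068 + 28.8 + 2.181 + 0.9671 + 0.15 = 32.94 ft²·°F·h/BTU
Q = A·ΔT/R = 712 × (67.4 − 20.3) / 32.94 = 1018 BTU/h

1020 BTU/h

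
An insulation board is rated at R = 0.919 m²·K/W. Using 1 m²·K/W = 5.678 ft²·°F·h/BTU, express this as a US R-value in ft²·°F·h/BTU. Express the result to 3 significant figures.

5.22 ft²·°F·h/BTU

R_US = 0.919 × 5.678 = 5.218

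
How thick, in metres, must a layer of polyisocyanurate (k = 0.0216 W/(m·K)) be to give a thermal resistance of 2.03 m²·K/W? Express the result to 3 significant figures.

L = R·k = 2.03 × 0.0216 = 0.04385 m

0.0438 m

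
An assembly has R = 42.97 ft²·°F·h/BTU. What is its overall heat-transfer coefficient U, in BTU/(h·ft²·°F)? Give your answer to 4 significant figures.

0.02327 BTU/(h·ft²·°F)

U = 1/R = 1/42.97 = 0.023272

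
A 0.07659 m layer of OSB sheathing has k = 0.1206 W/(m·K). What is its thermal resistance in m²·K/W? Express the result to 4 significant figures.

0.6351 m²·K/W

R = L/k = 0.07659/0.1206 = 0.63507 m²·K/W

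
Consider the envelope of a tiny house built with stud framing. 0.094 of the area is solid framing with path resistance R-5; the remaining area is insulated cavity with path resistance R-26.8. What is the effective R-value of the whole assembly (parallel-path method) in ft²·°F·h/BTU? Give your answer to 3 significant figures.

19.0 ft²·°F·h/BTU

U_eff = 0.906/26.8 + 0.094/5 = 0.03381 + 0.0188 = 0.05261
R_eff = 1/U_eff = 19.01 ft²·°F·h/BTU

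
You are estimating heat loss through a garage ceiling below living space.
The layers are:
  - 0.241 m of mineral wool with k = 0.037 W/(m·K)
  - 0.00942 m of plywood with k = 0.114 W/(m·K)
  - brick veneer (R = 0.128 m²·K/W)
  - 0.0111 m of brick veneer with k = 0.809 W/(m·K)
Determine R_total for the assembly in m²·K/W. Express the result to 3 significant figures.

6.74 m²·K/W

0.241/0.037 = 6.514
0.00942/0.114 = 0.08263
0.0111/0.809 = 0.01372
R_total = 6.514 + 0.08263 + 0.128 + 0.01372 = 6.738 m²·K/W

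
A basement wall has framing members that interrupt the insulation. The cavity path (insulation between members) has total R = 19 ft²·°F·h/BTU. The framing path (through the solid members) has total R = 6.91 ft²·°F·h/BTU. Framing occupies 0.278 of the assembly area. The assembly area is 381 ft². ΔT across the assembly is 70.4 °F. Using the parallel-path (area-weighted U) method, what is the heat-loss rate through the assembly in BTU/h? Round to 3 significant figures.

U_eff = 0.722/19 + 0.278/6.91 = 0.038 + 0.04023 = 0.07823
R_eff = 1/U_eff = 12.78 ft²·°F·h/BTU
Q = 381 × 70.4 / 12.78 = 2098 BTU/h

2100 BTU/h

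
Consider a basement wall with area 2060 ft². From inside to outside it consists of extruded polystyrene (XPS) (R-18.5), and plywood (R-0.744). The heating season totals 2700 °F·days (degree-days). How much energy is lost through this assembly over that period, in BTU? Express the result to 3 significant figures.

R_total = 18.5 + 0.744 = 19.24 ft²·°F·h/BTU
E = A × HDD × 24 / R = 2060 × 2700 × 24 / 19.24 = 6937000 BTU

6940000 BTU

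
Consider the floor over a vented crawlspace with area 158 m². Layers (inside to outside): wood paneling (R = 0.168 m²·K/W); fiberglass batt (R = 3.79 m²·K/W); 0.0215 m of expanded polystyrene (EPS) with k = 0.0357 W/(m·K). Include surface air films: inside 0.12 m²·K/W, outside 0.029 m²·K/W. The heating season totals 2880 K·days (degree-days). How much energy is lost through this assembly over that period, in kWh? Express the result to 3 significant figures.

0.0215/0.0357 = 0.6022
R_total = 0.12 + 0.168 + 3.79 + 0.6022 + 0.029 = 4.709 m²·K/W
E = A × HDD × 24 / R / 1000 = 158 × 2880 × 24 / 4.709 / 1000 = 2319 kWh

2320 kWh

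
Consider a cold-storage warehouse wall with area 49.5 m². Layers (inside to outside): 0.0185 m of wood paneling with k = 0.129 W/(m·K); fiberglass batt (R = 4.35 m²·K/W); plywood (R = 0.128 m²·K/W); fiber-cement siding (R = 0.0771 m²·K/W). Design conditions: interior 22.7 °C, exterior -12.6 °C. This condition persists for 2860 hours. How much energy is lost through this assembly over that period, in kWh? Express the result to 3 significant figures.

0.0185/0.129 = 0.1434
R_total = 0.1434 + 4.35 + 0.128 + 0.0771 = 4.699 m²·K/W
Q = 49.5 × (22.7 − (-12.6)) / 4.699 = 371.9 W
E = 371.9 W × 2860 h / 1000 = 1064 kWh

1060 kWh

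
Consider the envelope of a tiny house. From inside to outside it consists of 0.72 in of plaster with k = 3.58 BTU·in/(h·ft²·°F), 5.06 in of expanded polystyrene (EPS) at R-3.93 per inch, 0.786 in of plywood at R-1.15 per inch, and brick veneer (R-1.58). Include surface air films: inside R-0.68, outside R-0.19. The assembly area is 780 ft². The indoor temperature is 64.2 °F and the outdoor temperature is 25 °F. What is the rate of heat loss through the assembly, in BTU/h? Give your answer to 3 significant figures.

0.72/3.58 = 0.2011
5.06 × 3.93 = 19.89
0.786 × 1.15 = 0.9039
R_total = 0.68 + 0.2011 + 19.89 + 0.9039 + 1.58 + 0.19 = 23.44 ft²·°F·h/BTU
Q = A·ΔT/R = 780 × (64.2 − 25) / 23.44 = 1304 BTU/h

1300 BTU/h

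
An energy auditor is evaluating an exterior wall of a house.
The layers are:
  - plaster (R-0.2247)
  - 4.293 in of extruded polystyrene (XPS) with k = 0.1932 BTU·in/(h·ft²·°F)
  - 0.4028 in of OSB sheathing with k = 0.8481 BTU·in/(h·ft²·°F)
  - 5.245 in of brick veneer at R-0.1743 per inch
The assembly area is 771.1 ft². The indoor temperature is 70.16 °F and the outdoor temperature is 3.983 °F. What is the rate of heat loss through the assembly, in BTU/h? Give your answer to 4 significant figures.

2141 BTU/h

4.293/0.1932 = 22.22
0.4028/0.8481 = 0.47494
5.245 × 0.1743 = 0.9142
R_total = 0.2247 + 22.22 + 0.47494 + 0.9142 = 23.834 ft²·°F·h/BTU
Q = A·ΔT/R = 771.1 × (70.16 − 3.983) / 23.834 = 2141 BTU/h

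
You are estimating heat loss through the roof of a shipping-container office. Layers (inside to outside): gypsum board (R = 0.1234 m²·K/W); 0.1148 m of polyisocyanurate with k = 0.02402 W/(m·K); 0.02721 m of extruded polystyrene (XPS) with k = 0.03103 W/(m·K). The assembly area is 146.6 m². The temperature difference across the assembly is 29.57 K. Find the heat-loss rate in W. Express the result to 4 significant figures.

0.1148/0.02402 = 4.7794
0.02721/0.03103 = 0.87689
R_total = 0.1234 + 4.7794 + 0.87689 = 5.7796 m²·K/W
Q = A·ΔT/R = 146.6 × 29.57 / 5.7796 = 750.04 W

750.0 W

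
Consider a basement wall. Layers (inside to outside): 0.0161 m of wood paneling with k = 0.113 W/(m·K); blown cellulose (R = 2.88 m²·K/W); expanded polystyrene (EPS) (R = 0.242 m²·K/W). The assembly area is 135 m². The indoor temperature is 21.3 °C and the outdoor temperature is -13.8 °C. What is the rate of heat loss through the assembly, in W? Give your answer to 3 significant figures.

0.0161/0.113 = 0.1425
R_total = 0.1425 + 2.88 + 0.242 = 3.264 m²·K/W
Q = A·ΔT/R = 135 × (21.3 − (-13.8)) / 3.264 = 1452 W

1450 W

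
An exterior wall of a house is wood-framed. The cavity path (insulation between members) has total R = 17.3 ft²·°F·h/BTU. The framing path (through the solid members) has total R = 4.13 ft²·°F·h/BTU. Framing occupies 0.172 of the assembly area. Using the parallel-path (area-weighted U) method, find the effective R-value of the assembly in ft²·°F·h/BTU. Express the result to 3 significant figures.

U_eff = 0.828/17.3 + 0.172/4.13 = 0.04786 + 0.04165 = 0.08951
R_eff = 1/U_eff = 11.17 ft²·°F·h/BTU

11.2 ft²·°F·h/BTU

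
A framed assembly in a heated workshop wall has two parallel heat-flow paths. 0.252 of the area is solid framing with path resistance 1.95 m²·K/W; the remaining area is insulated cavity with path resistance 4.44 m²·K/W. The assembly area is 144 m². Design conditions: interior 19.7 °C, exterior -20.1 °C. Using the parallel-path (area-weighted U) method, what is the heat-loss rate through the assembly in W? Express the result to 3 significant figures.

1710 W

U_eff = 0.748/4.44 + 0.252/1.95 = 0.1685 + 0.1292 = 0.2977
R_eff = 1/U_eff = 3.359 m²·K/W
Q = 144 × (19.7 − (-20.1)) / 3.359 = 1706 W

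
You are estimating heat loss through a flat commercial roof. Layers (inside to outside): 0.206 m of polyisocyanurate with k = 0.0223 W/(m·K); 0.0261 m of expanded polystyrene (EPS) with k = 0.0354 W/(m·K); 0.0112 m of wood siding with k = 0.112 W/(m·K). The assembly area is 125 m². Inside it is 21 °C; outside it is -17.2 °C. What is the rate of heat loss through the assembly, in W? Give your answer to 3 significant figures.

0.206/0.0223 = 9.238
0.0261/0.0354 = 0.7373
0.0112/0.112 = 0.1
R_total = 9.238 + 0.7373 + 0.1 = 10.07 m²·K/W
Q = A·ΔT/R = 125 × (21 − (-17.2)) / 10.07 = 473.9 W

474 W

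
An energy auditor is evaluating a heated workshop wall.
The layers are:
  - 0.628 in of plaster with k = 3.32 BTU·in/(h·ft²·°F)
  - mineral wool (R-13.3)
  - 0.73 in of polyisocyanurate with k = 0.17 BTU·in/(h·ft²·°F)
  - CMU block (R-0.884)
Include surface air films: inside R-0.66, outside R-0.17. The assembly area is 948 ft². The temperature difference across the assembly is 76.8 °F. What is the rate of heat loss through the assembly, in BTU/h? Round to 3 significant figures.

3730 BTU/h

0.628/3.32 = 0.1892
0.73/0.17 = 4.294
R_total = 0.66 + 0.1892 + 13.3 + 4.294 + 0.884 + 0.17 = 19.5 ft²·°F·h/BTU
Q = A·ΔT/R = 948 × 76.8 / 19.5 = 3734 BTU/h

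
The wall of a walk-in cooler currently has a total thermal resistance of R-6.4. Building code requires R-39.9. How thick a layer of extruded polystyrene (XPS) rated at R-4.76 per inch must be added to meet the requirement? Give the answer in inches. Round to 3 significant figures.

7.04 in

ΔR = 39.9 − 6.4 = 33.5 ft²·°F·h/BTU
L = ΔR / (R/in) = 33.5/4.76 = 7.038 in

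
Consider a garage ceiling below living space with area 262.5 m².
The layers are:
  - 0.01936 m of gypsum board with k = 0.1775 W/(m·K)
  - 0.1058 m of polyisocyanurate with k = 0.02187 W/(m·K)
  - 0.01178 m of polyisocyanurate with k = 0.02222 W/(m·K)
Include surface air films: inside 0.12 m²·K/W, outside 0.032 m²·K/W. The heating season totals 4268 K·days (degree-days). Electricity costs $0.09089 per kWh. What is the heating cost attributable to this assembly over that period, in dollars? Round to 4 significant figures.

0.01936/0.1775 = 0.10907
0.1058/0.02187 = 4.8377
0.01178/0.02222 = 0.53015
R_total = 0.12 + 0.10907 + 4.8377 + 0.53015 + 0.032 = 5.6289 m²·K/W
E = A × HDD × 24 / R / 1000 = 262.5 × 4268 × 24 / 5.6289 / 1000 = 4776.8 kWh
Cost = 4776.8 × 0.09089 = $434.17

434.2 dollars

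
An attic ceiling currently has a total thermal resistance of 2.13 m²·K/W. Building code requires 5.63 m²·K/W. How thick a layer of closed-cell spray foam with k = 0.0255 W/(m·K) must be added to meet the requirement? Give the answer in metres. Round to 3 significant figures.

ΔR = 5.63 − 2.13 = 3.5 m²·K/W
L = ΔR × k = 3.5 × 0.0255 = 0.08925 m

0.0892 m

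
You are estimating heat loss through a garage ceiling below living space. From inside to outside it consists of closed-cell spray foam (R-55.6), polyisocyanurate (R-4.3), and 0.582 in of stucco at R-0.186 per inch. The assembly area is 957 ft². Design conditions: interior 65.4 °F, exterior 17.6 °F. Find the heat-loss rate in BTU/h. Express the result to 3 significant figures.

762 BTU/h

0.582 × 0.186 = 0.1083
R_total = 55.6 + 4.3 + 0.1083 = 60.01 ft²·°F·h/BTU
Q = A·ΔT/R = 957 × (65.4 − 17.6) / 60.01 = 762.3 BTU/h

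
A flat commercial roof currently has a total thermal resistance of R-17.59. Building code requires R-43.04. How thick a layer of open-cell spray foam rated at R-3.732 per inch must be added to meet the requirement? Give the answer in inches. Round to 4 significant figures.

ΔR = 43.04 − 17.59 = 25.45 ft²·°F·h/BTU
L = ΔR / (R/in) = 25.45/3.732 = 6.8194 in

6.819 in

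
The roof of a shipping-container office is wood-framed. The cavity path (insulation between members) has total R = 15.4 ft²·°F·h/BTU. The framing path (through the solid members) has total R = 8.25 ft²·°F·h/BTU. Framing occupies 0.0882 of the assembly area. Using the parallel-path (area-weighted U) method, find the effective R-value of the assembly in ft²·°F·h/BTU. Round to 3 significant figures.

U_eff = 0.9118/15.4 + 0.0882/8.25 = 0.05921 + 0.01069 = 0.0699
R_eff = 1/U_eff = 14.31 ft²·°F·h/BTU

14.3 ft²·°F·h/BTU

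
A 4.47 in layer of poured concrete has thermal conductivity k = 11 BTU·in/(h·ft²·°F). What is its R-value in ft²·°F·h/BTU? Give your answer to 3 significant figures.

0.406 ft²·°F·h/BTU

R = L/k = 4.47/11 = 0.4064 ft²·°F·h/BTU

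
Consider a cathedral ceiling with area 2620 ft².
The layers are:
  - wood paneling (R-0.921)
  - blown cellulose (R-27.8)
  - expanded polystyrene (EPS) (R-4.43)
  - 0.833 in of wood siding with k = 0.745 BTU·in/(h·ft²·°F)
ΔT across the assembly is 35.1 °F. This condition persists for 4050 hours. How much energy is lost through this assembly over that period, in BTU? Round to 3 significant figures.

10900000 BTU

0.833/0.745 = 1.118
R_total = 0.921 + 27.8 + 4.43 + 1.118 = 34.27 ft²·°F·h/BTU
Q = 2620 × 35.1 / 34.27 = 2684 BTU/h
E = 2684 × 4050 = 10870000 BTU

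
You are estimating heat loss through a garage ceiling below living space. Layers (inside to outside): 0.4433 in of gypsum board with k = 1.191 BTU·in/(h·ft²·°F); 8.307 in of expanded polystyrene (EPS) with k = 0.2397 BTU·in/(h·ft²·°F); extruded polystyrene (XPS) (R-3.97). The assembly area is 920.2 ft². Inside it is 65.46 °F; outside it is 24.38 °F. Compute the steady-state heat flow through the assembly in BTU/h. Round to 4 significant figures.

0.4433/1.191 = 0.37221
8.307/0.2397 = 34.656
R_total = 0.37221 + 34.656 + 3.97 = 38.998 ft²·°F·h/BTU
Q = A·ΔT/R = 920.2 × (65.46 − 24.38) / 38.998 = 969.33 BTU/h

969.3 BTU/h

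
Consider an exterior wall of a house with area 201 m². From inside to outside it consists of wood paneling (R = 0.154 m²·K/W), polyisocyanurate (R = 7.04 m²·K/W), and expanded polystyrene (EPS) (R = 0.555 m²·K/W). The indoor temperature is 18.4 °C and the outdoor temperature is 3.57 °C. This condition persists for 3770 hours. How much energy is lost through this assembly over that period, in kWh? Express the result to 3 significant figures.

1450 kWh

R_total = 0.154 + 7.04 + 0.555 = 7.749 m²·K/W
Q = 201 × (18.4 − 3.57) / 7.749 = 384.7 W
E = 384.7 W × 3770 h / 1000 = 1450 kWh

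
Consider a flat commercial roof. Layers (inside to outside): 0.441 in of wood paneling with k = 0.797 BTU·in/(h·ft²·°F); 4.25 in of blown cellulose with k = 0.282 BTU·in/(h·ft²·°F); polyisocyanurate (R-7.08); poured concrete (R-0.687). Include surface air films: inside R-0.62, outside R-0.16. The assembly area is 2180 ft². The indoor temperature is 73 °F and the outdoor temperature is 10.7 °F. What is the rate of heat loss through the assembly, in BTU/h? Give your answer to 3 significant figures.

0.441/0.797 = 0.5533
4.25/0.282 = 15.07
R_total = 0.62 + 0.5533 + 15.07 + 7.08 + 0.687 + 0.16 = 24.17 ft²·°F·h/BTU
Q = A·ΔT/R = 2180 × (73 − 10.7) / 24.17 = 5619 BTU/h

5620 BTU/h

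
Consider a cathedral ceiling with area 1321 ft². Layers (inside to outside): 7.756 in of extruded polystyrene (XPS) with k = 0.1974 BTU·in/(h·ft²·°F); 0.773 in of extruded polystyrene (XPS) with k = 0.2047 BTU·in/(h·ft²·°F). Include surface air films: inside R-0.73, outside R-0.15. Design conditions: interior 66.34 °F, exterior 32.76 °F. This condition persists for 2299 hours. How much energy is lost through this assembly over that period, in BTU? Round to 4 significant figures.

2321000 BTU

7.756/0.1974 = 39.291
0.773/0.2047 = 3.7763
R_total = 0.73 + 39.291 + 3.7763 + 0.15 = 43.947 ft²·°F·h/BTU
Q = 1321 × (66.34 − 32.76) / 43.947 = 1009.4 BTU/h
E = 1009.4 × 2299 = 2320600 BTU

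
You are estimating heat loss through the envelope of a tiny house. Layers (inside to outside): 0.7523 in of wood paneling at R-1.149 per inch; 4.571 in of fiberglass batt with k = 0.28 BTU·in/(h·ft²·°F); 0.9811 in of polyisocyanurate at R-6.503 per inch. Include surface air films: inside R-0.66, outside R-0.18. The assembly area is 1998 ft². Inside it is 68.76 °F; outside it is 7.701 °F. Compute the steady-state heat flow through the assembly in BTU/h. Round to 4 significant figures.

4998 BTU/h

0.7523 × 1.149 = 0.86439
4.571/0.28 = 16.325
0.9811 × 6.503 = 6.3801
R_total = 0.66 + 0.86439 + 16.325 + 6.3801 + 0.18 = 24.409 ft²·°F·h/BTU
Q = A·ΔT/R = 1998 × (68.76 − 7.701) / 24.409 = 4997.9 BTU/h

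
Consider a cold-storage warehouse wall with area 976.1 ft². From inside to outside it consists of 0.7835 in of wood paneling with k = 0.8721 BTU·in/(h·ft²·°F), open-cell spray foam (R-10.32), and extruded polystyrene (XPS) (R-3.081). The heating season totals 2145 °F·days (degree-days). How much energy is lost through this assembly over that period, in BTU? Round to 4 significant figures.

0.7835/0.8721 = 0.89841
R_total = 0.89841 + 10.32 + 3.081 = 14.299 ft²·°F·h/BTU
E = A × HDD × 24 / R = 976.1 × 2145 × 24 / 14.299 = 3514100 BTU

3514000 BTU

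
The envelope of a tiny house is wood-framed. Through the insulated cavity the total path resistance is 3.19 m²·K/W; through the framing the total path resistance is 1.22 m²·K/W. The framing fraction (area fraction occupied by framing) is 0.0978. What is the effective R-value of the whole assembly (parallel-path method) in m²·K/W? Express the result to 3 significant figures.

2.75 m²·K/W

U_eff = 0.9022/3.19 + 0.0978/1.22 = 0.2828 + 0.08016 = 0.363
R_eff = 1/U_eff = 2.755 m²·K/W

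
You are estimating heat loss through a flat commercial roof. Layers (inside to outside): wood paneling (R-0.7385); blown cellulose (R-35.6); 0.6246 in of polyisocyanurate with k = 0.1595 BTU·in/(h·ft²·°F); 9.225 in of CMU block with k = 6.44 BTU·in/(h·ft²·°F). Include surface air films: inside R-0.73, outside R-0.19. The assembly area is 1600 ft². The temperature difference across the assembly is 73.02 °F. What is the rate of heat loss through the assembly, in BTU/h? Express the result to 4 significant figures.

2742 BTU/h

0.6246/0.1595 = 3.916
9.225/6.44 = 1.4325
R_total = 0.73 + 0.7385 + 35.6 + 3.916 + 1.4325 + 0.19 = 42.607 ft²·°F·h/BTU
Q = A·ΔT/R = 1600 × 73.02 / 42.607 = 2742.1 BTU/h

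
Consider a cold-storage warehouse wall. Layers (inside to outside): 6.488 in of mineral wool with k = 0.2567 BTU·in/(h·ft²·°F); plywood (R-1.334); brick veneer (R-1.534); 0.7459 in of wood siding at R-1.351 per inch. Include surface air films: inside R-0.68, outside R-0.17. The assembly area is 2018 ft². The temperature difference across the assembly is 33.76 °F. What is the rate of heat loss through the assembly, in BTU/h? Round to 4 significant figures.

6.488/0.2567 = 25.275
0.7459 × 1.351 = 1.0077
R_total = 0.68 + 25.275 + 1.334 + 1.534 + 1.0077 + 0.17 = 30 ft²·°F·h/BTU
Q = A·ΔT/R = 2018 × 33.76 / 30 = 2270.9 BTU/h

2271 BTU/h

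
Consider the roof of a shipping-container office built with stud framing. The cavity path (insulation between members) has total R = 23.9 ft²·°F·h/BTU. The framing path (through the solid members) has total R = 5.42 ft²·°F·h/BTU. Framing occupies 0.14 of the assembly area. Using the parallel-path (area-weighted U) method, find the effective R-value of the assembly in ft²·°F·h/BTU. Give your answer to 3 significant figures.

U_eff = 0.86/23.9 + 0.14/5.42 = 0.03598 + 0.02583 = 0.06181
R_eff = 1/U_eff = 16.18 ft²·°F·h/BTU

16.2 ft²·°F·h/BTU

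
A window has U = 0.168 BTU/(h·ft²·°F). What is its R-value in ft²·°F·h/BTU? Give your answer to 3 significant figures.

R = 1/U = 1/0.168 = 5.952

5.95 ft²·°F·h/BTU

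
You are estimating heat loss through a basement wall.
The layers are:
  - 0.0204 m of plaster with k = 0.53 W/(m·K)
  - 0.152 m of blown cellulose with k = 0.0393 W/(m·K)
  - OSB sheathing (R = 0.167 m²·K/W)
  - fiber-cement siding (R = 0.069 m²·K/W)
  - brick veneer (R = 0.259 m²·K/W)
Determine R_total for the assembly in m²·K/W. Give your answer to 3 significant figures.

0.0204/0.53 = 0.03849
0.152/0.0393 = 3.868
R_total = 0.03849 + 3.868 + 0.167 + 0.069 + 0.259 = 4.401 m²·K/W

4.40 m²·K/W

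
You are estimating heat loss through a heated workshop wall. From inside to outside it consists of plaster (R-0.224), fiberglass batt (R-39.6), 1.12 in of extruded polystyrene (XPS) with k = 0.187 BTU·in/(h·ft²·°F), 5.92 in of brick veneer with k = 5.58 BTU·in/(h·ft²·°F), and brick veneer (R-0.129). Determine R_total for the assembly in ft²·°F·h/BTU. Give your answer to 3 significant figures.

47.0 ft²·°F·h/BTU

1.12/0.187 = 5.989
5.92/5.58 = 1.061
R_total = 0.224 + 39.6 + 5.989 + 1.061 + 0.129 = 47 ft²·°F·h/BTU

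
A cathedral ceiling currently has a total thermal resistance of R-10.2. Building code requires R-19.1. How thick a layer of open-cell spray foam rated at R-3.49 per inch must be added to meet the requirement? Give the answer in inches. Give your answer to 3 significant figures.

2.55 in

ΔR = 19.1 − 10.2 = 8.9 ft²·°F·h/BTU
L = ΔR / (R/in) = 8.9/3.49 = 2.55 in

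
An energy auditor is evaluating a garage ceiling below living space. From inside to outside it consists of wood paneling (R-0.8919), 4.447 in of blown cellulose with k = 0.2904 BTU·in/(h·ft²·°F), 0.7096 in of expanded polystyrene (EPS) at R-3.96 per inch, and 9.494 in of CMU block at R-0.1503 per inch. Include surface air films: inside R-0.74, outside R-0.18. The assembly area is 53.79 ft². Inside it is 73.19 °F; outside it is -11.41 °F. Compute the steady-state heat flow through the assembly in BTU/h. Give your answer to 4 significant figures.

4.447/0.2904 = 15.313
0.7096 × 3.96 = 2.81
9.494 × 0.1503 = 1.4269
R_total = 0.74 + 0.8919 + 15.313 + 2.81 + 1.4269 + 0.18 = 21.362 ft²·°F·h/BTU
Q = A·ΔT/R = 53.79 × (73.19 − (-11.41)) / 21.362 = 213.02 BTU/h

213.0 BTU/h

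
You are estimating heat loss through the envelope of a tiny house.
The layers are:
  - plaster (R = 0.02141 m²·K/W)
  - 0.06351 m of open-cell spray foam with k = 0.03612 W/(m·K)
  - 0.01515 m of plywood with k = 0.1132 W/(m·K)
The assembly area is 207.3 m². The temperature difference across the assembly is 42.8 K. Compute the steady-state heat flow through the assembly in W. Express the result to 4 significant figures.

4637 W

0.06351/0.03612 = 1.7583
0.01515/0.1132 = 0.13383
R_total = 0.02141 + 1.7583 + 0.13383 = 1.9135 m²·K/W
Q = A·ΔT/R = 207.3 × 42.8 / 1.9135 = 4636.6 W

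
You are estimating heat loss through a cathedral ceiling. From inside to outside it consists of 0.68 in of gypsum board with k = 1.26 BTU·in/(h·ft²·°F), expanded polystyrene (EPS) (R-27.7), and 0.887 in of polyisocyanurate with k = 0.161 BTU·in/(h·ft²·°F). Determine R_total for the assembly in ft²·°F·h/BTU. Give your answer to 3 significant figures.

33.7 ft²·°F·h/BTU

0.68/1.26 = 0.5397
0.887/0.161 = 5.509
R_total = 0.5397 + 27.7 + 5.509 = 33.75 ft²·°F·h/BTU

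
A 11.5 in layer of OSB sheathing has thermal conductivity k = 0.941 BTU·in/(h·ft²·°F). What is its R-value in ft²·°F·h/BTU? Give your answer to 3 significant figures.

R = L/k = 11.5/0.941 = 12.22 ft²·°F·h/BTU

12.2 ft²·°F·h/BTU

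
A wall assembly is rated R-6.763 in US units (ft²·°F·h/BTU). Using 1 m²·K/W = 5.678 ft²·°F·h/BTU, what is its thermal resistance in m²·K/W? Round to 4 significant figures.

1.191 m²·K/W

R_SI = 6.763/5.678 = 1.1911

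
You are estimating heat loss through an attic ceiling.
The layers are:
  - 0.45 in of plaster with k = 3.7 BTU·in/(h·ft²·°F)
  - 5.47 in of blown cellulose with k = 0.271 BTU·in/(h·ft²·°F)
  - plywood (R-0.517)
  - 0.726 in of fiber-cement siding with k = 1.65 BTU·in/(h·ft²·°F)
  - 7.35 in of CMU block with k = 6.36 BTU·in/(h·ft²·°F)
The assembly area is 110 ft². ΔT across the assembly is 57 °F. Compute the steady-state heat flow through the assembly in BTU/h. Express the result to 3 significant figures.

280 BTU/h

0.45/3.7 = 0.1216
5.47/0.271 = 20.18
0.726/1.65 = 0.44
7.35/6.36 = 1.156
R_total = 0.1216 + 20.18 + 0.517 + 0.44 + 1.156 = 22.42 ft²·°F·h/BTU
Q = A·ΔT/R = 110 × 57 / 22.42 = 279.7 BTU/h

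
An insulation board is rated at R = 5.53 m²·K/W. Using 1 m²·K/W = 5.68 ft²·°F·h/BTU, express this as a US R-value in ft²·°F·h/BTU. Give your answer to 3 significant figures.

31.4 ft²·°F·h/BTU

R_US = 5.53 × 5.68 = 31.41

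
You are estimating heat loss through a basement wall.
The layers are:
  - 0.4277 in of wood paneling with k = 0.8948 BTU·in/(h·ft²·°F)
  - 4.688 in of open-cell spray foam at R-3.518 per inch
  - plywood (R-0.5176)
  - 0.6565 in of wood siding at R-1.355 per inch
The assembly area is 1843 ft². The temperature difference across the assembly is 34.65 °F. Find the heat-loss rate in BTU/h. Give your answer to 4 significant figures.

0.4277/0.8948 = 0.47798
4.688 × 3.518 = 16.492
0.6565 × 1.355 = 0.88956
R_total = 0.47798 + 16.492 + 0.5176 + 0.88956 = 18.378 ft²·°F·h/BTU
Q = A·ΔT/R = 1843 × 34.65 / 18.378 = 3474.9 BTU/h

3475 BTU/h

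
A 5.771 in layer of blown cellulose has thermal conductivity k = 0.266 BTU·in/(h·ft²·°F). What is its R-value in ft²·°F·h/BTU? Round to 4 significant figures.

R = L/k = 5.771/0.266 = 21.695 ft²·°F·h/BTU

21.70 ft²·°F·h/BTU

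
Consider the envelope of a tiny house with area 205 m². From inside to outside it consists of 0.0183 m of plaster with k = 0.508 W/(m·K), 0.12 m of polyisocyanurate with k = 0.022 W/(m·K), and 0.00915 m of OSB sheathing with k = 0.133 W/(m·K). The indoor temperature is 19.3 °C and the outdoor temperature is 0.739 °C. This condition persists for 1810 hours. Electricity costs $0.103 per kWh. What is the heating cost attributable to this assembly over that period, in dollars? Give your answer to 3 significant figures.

0.0183/0.508 = 0.03602
0.12/0.022 = 5.455
0.00915/0.133 = 0.0688
R_total = 0.03602 + 5.455 + 0.0688 = 5.559 m²·K/W
Q = 205 × (19.3 − 0.739) / 5.559 = 684.4 W
E = 684.4 W × 1810 h / 1000 = 1239 kWh
Cost = 1239 × 0.103 = $127.6

128 dollars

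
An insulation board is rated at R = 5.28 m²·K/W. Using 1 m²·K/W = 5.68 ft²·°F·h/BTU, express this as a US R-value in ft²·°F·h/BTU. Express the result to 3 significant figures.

30.0 ft²·°F·h/BTU

R_US = 5.28 × 5.68 = 29.99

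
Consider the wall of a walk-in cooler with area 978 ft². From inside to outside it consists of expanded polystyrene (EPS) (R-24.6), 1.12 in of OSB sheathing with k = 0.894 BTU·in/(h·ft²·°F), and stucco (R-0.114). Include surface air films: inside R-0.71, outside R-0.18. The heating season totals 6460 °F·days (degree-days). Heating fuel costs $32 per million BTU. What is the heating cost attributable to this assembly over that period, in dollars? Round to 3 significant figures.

1.12/0.894 = 1.253
R_total = 0.71 + 24.6 + 1.253 + 0.114 + 0.18 = 26.86 ft²·°F·h/BTU
E = A × HDD × 24 / R = 978 × 6460 × 24 / 26.86 = 5646000 BTU
Cost = 5646000/10⁶ × 32 = $180.7

181 dollars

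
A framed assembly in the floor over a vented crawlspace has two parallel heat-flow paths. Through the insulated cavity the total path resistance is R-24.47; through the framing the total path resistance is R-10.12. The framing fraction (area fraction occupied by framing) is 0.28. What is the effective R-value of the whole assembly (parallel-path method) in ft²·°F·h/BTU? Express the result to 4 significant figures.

U_eff = 0.72/24.47 + 0.28/10.12 = 0.029424 + 0.027668 = 0.057092
R_eff = 1/U_eff = 17.516 ft²·°F·h/BTU

17.52 ft²·°F·h/BTU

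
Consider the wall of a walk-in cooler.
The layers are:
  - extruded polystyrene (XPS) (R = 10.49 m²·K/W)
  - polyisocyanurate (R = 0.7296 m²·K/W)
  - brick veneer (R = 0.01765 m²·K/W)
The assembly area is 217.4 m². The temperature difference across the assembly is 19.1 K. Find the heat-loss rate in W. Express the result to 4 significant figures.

369.5 W

R_total = 10.49 + 0.7296 + 0.01765 = 11.237 m²·K/W
Q = A·ΔT/R = 217.4 × 19.1 / 11.237 = 369.52 W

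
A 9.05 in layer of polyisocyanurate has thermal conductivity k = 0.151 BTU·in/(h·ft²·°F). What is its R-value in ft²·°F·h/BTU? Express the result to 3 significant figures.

R = L/k = 9.05/0.151 = 59.93 ft²·°F·h/BTU

59.9 ft²·°F·h/BTU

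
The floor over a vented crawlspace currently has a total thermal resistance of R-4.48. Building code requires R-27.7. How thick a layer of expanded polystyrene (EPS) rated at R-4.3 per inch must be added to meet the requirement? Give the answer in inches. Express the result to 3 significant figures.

5.40 in

ΔR = 27.7 − 4.48 = 23.22 ft²·°F·h/BTU
L = ΔR / (R/in) = 23.22/4.3 = 5.4 in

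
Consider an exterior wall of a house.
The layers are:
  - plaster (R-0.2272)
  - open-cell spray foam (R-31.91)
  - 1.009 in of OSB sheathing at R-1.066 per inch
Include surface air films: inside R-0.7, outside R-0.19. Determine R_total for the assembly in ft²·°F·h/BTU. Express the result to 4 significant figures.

1.009 × 1.066 = 1.0756
R_total = 0.7 + 0.2272 + 31.91 + 1.0756 + 0.19 = 34.103 ft²·°F·h/BTU

34.10 ft²·°F·h/BTU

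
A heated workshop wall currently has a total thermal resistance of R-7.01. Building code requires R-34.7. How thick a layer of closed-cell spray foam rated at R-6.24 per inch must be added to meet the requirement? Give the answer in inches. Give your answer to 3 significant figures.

4.44 in

ΔR = 34.7 − 7.01 = 27.69 ft²·°F·h/BTU
L = ΔR / (R/in) = 27.69/6.24 = 4.438 in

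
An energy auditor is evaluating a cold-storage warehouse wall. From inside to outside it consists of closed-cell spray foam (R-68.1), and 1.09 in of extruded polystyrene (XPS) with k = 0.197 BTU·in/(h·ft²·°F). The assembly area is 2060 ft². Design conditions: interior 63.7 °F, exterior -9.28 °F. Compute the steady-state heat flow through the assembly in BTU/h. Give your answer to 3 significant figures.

2040 BTU/h

1.09/0.197 = 5.533
R_total = 68.1 + 5.533 = 73.63 ft²·°F·h/BTU
Q = A·ΔT/R = 2060 × (63.7 − (-9.28)) / 73.63 = 2042 BTU/h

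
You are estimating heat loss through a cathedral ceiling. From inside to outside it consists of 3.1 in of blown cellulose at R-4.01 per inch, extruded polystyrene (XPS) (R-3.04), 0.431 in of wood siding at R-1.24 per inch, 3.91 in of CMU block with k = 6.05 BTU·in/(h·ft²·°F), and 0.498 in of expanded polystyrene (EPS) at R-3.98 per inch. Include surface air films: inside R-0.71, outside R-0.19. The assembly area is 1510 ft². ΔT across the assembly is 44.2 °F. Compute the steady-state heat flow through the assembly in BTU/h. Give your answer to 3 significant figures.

3420 BTU/h

3.1 × 4.01 = 12.43
0.431 × 1.24 = 0.5344
3.91/6.05 = 0.6463
0.498 × 3.98 = 1.982
R_total = 0.71 + 12.43 + 3.04 + 0.5344 + 0.6463 + 1.982 + 0.19 = 19.53 ft²·°F·h/BTU
Q = A·ΔT/R = 1510 × 44.2 / 19.53 = 3417 BTU/h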